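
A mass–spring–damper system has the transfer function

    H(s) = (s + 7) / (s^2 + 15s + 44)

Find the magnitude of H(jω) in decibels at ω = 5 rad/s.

Substitute s = j5: numerator = 7 + j5, denominator = 19 + j75.
|H(j5)| = |7 + j5| / |19 + j75| = 8.6023 / 77.369 ≈ 0.1112.
In decibels: 20·log₁₀(0.1112) ≈ -19.1 dB.

|H(j5)|_dB ≈ -19.1 dB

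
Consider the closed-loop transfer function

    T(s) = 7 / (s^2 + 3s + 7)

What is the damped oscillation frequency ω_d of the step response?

ω_d ≈ 2.179 rad/s

Comparing s^2 + 3s + 7 to s^2 + 2ζωₙs + ωₙ²: ωₙ = √7 ≈ 2.646 rad/s and ζ = 3/(2·√7) ≈ 0.5669.
ζωₙ = 3/2 = 1.5, so ω_d = ωₙ√(1−ζ²) = √(ωₙ² − (ζωₙ)²) = √(7 − 1.5²) = √4.75 ≈ 2.179 rad/s.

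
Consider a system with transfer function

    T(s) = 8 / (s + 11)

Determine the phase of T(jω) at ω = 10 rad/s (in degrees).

At s = j10: numerator = 8, denominator = 11 + j10.
∠T = ∠num − ∠den = 0° − (42.274°) = -42.27°.

∠T(j10) ≈ -42.27°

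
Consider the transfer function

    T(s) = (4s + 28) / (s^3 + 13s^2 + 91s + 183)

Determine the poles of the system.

s = -5 + 6j, -5 - 6j, -3

The poles are the roots of the denominator s^3 + 13s^2 + 91s + 183 = 0.
Trying s = -3: the polynomial evaluates to 0, so (s + 3) is a factor.
Dividing out leaves s^2 + 10s + 61 = 0.
The quadratic formula then gives s = -5 ± 6j.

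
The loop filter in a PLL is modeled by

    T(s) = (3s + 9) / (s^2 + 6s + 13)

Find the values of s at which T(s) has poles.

The poles are the roots of the denominator s^2 + 6s + 13 = 0.
Using the quadratic formula: s = (-6 ± √(-16))/2 = -3 ± 2j.

s = -3 ± 2j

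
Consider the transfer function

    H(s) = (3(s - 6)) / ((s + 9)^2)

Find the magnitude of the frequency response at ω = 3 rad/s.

|H(j3)| ≈ 0.2236

Substitute s = j3: numerator = -18 + j9, denominator = 72 + j54.
|H(j3)| = |-18 + j9| / |72 + j54| = 20.125 / 90 ≈ 0.2236.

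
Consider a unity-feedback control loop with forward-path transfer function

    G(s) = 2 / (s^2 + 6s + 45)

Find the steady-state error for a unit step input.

G(s) has no poles at the origin.
This is a Type 0 system. Kp = lim_{s→0} G(s) = 2/45.
e_ss = 1/(1 + Kp) = 1/(1 + 2/45) = 45/47 ≈ 0.9574.

e_ss = 0.9574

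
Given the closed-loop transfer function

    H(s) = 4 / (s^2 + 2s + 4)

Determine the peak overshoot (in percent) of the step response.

%OS ≈ 16.3%

Comparing s^2 + 2s + 4 to s^2 + 2ζωₙs + ωₙ²: ωₙ = 2 rad/s and ζ = 2/(2·2) = 0.5.
%OS = 100·exp(−πζ/√(1−ζ²)) = 100·exp(−π·0.5/√(1−0.5²)) ≈ 16.3%.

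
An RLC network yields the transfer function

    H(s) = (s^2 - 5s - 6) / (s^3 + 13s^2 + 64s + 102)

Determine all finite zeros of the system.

s = 6, -1

Set the numerator to zero: s^2 - 5s - 6 = 0.
Factoring: (s - 6)(s + 1) = 0.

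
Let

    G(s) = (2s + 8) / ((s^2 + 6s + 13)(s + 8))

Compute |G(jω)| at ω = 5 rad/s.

|G(j5)| ≈ 0.04201

Substitute s = j5: numerator = 8 + j10, denominator = -246 + j180.
|G(j5)| = |8 + j10| / |-246 + j180| = 12.806 / 304.82 ≈ 0.04201.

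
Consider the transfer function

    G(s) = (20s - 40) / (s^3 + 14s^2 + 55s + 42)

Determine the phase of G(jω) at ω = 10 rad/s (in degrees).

∠G(j10) ≈ -97.02°

At s = j10: numerator = -40 + j200, denominator = -1358 - j450.
∠G = ∠num − ∠den = 101.31° − (-161.67°) = 263.0°, which wraps to -97.02°.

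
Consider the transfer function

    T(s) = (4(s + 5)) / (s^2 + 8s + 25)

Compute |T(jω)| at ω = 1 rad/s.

|T(j1)| ≈ 0.8062

Substitute s = j1: numerator = 20 + j4, denominator = 24 + j8.
|T(j1)| = |20 + j4| / |24 + j8| = 20.396 / 25.298 ≈ 0.8062.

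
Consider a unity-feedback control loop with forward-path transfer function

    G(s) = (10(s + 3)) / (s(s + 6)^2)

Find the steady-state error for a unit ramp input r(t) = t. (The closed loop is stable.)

G(s) has one pole at the origin.
This is a Type 1 system. Kv = lim_{s→0} s·G(s) = 30/36 = 5/6.
e_ss = 1/Kv = 1/(5/6) = 6/5 ≈ 1.200.

e_ss = 1.200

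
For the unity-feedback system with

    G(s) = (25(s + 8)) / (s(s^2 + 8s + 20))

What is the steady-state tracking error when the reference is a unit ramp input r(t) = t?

G(s) has one pole at the origin.
This is a Type 1 system. Kv = lim_{s→0} s·G(s) = 200/20 = 10.
e_ss = 1/Kv = 1/(10) = 1/10 ≈ 0.1000.

e_ss = 0.1000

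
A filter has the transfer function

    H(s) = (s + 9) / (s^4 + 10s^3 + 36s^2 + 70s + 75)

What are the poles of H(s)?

The poles are the roots of the denominator s^4 + 10s^3 + 36s^2 + 70s + 75 = 0.
Trying s = -5: the polynomial evaluates to 0, so (s + 5) is a factor.
Dividing out leaves s^3 + 5s^2 + 11s + 15 = 0.
This factors further as (s^2 + 2s + 5)(s + 3) = 0.

s = -1 ± 2j, -5, -3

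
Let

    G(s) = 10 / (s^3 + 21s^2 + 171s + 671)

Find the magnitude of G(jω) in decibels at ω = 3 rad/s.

Substitute s = j3: numerator = 10, denominator = 482 + j486.
|G(j3)| = |10| / |482 + j486| = 10 / 684.49 ≈ 0.01461.
In decibels: 20·log₁₀(0.01461) ≈ -36.7 dB.

|G(j3)|_dB ≈ -36.7 dB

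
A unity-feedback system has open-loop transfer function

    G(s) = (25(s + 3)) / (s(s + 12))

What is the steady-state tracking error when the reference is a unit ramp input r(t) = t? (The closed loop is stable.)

e_ss = 0.1600

G(s) has one pole at the origin.
This is a Type 1 system. Kv = lim_{s→0} s·G(s) = 75/12 = 25/4.
e_ss = 1/Kv = 1/(25/4) = 4/25 ≈ 0.1600.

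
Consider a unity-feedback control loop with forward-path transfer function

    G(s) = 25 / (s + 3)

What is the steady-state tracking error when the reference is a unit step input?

G(s) has no poles at the origin.
This is a Type 0 system. Kp = lim_{s→0} G(s) = 25/3.
e_ss = 1/(1 + Kp) = 1/(1 + 25/3) = 3/28 ≈ 0.1071.

e_ss = 0.1071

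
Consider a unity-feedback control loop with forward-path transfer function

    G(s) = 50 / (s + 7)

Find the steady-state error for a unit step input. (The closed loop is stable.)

e_ss = 0.1228

G(s) has no poles at the origin.
This is a Type 0 system. Kp = lim_{s→0} G(s) = 50/7.
e_ss = 1/(1 + Kp) = 1/(1 + 50/7) = 7/57 ≈ 0.1228.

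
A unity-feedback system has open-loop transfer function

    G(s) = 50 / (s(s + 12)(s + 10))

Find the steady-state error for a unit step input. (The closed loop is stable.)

e_ss = 0

G(s) has one pole at the origin.
This is a Type 1 system; for a step input the steady-state error is zero.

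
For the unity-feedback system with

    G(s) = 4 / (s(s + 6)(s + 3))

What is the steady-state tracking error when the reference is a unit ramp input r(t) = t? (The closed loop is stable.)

G(s) has one pole at the origin.
This is a Type 1 system. Kv = lim_{s→0} s·G(s) = 4/18 = 2/9.
e_ss = 1/Kv = 1/(2/9) = 9/2 ≈ 4.500.

e_ss = 4.500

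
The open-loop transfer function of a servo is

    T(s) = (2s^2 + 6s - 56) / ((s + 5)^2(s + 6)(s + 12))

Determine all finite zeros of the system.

s = -7, 4

Set the numerator to zero: 2s^2 + 6s - 56 = 0, i.e. 2·(s^2 + 3s - 28) = 0.
Factoring: (s + 7)(s - 4) = 0.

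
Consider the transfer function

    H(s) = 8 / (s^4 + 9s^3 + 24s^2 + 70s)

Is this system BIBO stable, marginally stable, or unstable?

The denominator s^4 + 9s^3 + 24s^2 + 70s factors as s(s^2 + 2s + 10)(s + 7), giving poles at s = 0, -1 ± 3j, -7.
Since the simple pole(s) at s = 0 lie on the jω-axis with none in the right half-plane, the system is marginally stable.

marginally stable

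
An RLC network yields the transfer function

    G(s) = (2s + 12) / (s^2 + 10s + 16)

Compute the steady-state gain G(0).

Set s = 0: G(0) = (12) / (16) = 3/4.

G(0) = 3/4 ≈ 0.7500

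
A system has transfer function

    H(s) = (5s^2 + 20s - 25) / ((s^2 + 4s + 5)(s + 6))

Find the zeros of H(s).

Set the numerator to zero: 5s^2 + 20s - 25 = 0, i.e. 5·(s^2 + 4s - 5) = 0.
Factoring: (s + 5)(s - 1) = 0.

s = -5, 1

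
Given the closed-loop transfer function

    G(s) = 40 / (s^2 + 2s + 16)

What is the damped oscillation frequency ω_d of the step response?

ω_d ≈ 3.873 rad/s

Comparing s^2 + 2s + 16 to s^2 + 2ζωₙs + ωₙ²: ωₙ = 4 rad/s and ζ = 2/(2·4) = 0.25.
ζωₙ = 2/2 = 1, so ω_d = ωₙ√(1−ζ²) = √(ωₙ² − (ζωₙ)²) = √(16 − 1²) = √15 ≈ 3.873 rad/s.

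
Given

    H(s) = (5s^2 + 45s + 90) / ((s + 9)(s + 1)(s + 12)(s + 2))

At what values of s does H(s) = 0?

s = -6, -3

Set the numerator to zero: 5s^2 + 45s + 90 = 0, i.e. 5·(s^2 + 9s + 18) = 0.
Factoring: (s + 6)(s + 3) = 0.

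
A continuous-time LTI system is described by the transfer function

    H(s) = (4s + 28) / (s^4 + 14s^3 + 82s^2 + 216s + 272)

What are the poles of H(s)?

s = -5 ± 3j, -2 ± 2j

The poles are the roots of the denominator s^4 + 14s^3 + 82s^2 + 216s + 272 = 0.
No real roots exist; factor into two real quadratics: (s^2 + 10s + 34)(s^2 + 4s + 8) = 0.
Each quadratic gives a conjugate pair via the quadratic formula.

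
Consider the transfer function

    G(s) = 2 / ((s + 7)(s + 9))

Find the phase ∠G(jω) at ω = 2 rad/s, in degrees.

At s = j2: numerator = 2, denominator = 59 + j32.
∠G = ∠num − ∠den = 0° − (28.474°) = -28.47°.

∠G(j2) ≈ -28.47°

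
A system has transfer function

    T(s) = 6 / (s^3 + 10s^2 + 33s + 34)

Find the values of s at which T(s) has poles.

s = -4 + j, -4 - j, -2

The poles are the roots of the denominator s^3 + 10s^2 + 33s + 34 = 0.
Trying s = -2: the polynomial evaluates to 0, so (s + 2) is a factor.
Dividing out leaves s^2 + 8s + 17 = 0.
The quadratic formula then gives s = -4 ± 1j.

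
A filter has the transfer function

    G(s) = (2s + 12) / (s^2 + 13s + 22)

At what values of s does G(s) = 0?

s = -6

Set the numerator to zero: 2s + 12 = 0, i.e. 2·(s + 6) = 0.
So s = -6.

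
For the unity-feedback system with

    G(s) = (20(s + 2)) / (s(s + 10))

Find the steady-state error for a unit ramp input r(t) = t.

G(s) has one pole at the origin.
This is a Type 1 system. Kv = lim_{s→0} s·G(s) = 40/10 = 4.
e_ss = 1/Kv = 1/(4) = 1/4 ≈ 0.2500.

e_ss = 0.2500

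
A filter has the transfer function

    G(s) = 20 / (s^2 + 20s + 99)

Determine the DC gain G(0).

Set s = 0: G(0) = (20) / (99) = 20/99.

G(0) = 20/99 ≈ 0.2020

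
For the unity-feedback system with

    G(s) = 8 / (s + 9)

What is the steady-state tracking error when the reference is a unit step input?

G(s) has no poles at the origin.
This is a Type 0 system. Kp = lim_{s→0} G(s) = 8/9.
e_ss = 1/(1 + Kp) = 1/(1 + 8/9) = 9/17 ≈ 0.5294.

e_ss = 0.5294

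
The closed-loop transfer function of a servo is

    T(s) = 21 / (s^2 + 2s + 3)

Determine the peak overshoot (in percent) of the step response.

%OS ≈ 10.8%

Comparing s^2 + 2s + 3 to s^2 + 2ζωₙs + ωₙ²: ωₙ = √3 ≈ 1.732 rad/s and ζ = 2/(2·√3) ≈ 0.5774.
%OS = 100·exp(−πζ/√(1−ζ²)) = 100·exp(−π·0.5774/√(1−0.5774²)) ≈ 10.8%.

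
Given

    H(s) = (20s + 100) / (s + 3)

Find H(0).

H(0) = 100/3 ≈ 33.33

Set s = 0: H(0) = (100) / (3) = 100/3.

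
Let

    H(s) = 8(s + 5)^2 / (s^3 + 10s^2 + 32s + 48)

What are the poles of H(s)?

s = -2 + 2j, -2 - 2j, -6

The poles are the roots of the denominator s^3 + 10s^2 + 32s + 48 = 0.
Trying s = -6: the polynomial evaluates to 0, so (s + 6) is a factor.
Dividing out leaves s^2 + 4s + 8 = 0.
The quadratic formula then gives s = -2 ± 2j.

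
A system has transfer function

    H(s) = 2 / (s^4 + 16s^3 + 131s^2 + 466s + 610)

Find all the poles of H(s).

The poles are the roots of the denominator s^4 + 16s^3 + 131s^2 + 466s + 610 = 0.
No real roots exist; factor into two real quadratics: (s^2 + 6s + 10)(s^2 + 10s + 61) = 0.
Each quadratic gives a conjugate pair via the quadratic formula.

s = -3 ± j, -5 ± 6j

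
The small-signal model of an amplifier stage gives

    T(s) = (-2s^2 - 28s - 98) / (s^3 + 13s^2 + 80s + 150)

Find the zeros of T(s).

s = -7, -7

Set the numerator to zero: -2s^2 - 28s - 98 = 0, i.e. -2·(s^2 + 14s + 49) = 0.
Factoring: (s + 7)^2 = 0.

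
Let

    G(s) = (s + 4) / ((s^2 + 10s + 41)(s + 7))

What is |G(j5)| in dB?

|G(j5)|_dB ≈ -37.0 dB

Substitute s = j5: numerator = 4 + j5, denominator = -138 + j430.
|G(j5)| = |4 + j5| / |-138 + j430| = 6.4031 / 451.60 ≈ 0.01418.
In decibels: 20·log₁₀(0.01418) ≈ -37.0 dB.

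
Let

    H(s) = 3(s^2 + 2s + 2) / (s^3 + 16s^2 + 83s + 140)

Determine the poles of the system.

The poles are the roots of the denominator s^3 + 16s^2 + 83s + 140 = 0.
Trying s = -4: the polynomial evaluates to 0, so (s + 4) is a factor.
Dividing out leaves s^2 + 12s + 35 = 0.
Factoring the quadratic: (s + 7)(s + 5) = 0.

s = -4, -7, -5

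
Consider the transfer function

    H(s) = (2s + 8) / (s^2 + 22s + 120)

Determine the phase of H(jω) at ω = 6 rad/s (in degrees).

∠H(j6) ≈ -1.219°

At s = j6: numerator = 8 + j12, denominator = 84 + j132.
∠H = ∠num − ∠den = 56.310° − (57.529°) = -1.219°.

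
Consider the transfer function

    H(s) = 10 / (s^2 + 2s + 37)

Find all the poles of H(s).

s = -1 ± 6j

The poles are the roots of the denominator s^2 + 2s + 37 = 0.
Using the quadratic formula: s = (-2 ± √(-144))/2 = -1 ± 6j.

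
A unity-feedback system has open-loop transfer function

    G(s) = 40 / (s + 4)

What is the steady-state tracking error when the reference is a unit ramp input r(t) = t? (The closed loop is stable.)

G(s) has no poles at the origin.
This is a Type 0 system; Kv = lim_{s→0} s·G(s) = 0, so the steady-state error for a ramp input is infinite.

e_ss = ∞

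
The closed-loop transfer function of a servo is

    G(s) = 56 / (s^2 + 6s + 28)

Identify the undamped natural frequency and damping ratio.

ωₙ ≈ 5.292 rad/s, ζ ≈ 0.5669

Compare the denominator to the standard form s^2 + 2ζωₙs + ωₙ².
ωₙ² = 28, so ωₙ = √28 ≈ 5.292 rad/s.
2ζωₙ = 6, so ζ = 6/(2·√28) ≈ 0.5669.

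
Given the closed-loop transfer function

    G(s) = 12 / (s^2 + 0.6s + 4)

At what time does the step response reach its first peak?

Comparing s^2 + 0.6s + 4 to s^2 + 2ζωₙs + ωₙ²: ωₙ = 2 rad/s and ζ = 0.6/(2·2) = 0.15.
ζωₙ = 0.6/2 = 0.3, so ω_d = ωₙ√(1−ζ²) = √(ωₙ² − (ζωₙ)²) = √(4 − 0.3²) = √3.91 ≈ 1.977 rad/s.
t_p = π/ω_d = π/1.977 ≈ 1.589 s.

t_p ≈ 1.589 s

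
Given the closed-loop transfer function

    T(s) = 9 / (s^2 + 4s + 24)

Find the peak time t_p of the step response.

t_p ≈ 0.7025 s

Comparing s^2 + 4s + 24 to s^2 + 2ζωₙs + ωₙ²: ωₙ = √24 ≈ 4.899 rad/s and ζ = 4/(2·√24) ≈ 0.4082.
ζωₙ = 4/2 = 2, so ω_d = ωₙ√(1−ζ²) = √(ωₙ² − (ζωₙ)²) = √(24 − 2²) = √20 ≈ 4.472 rad/s.
t_p = π/ω_d = π/4.472 ≈ 0.7025 s.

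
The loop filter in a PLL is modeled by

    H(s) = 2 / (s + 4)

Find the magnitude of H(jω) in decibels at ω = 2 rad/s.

Substitute s = j2: numerator = 2, denominator = 4 + j2.
|H(j2)| = |2| / |4 + j2| = 2 / 4.4721 ≈ 0.4472.
In decibels: 20·log₁₀(0.4472) ≈ -6.99 dB.

|H(j2)|_dB ≈ -6.99 dB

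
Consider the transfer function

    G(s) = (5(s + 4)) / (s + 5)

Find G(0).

G(0) = 4

At s = 0 each factor (s + a) contributes a and each (s^2 + bs + c) contributes c.
G(0) = 5·(4) / ((5)) = 20/5 = 4.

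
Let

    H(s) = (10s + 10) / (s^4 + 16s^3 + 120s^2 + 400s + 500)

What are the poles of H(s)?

The poles are the roots of the denominator s^4 + 16s^3 + 120s^2 + 400s + 500 = 0.
No real roots exist; factor into two real quadratics: (s^2 + 6s + 10)(s^2 + 10s + 50) = 0.
Each quadratic gives a conjugate pair via the quadratic formula.

s = -3 + j, -3 - j, -5 + 5j, -5 - 5j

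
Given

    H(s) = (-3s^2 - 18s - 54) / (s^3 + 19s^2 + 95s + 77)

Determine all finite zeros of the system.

Set the numerator to zero: -3s^2 - 18s - 54 = 0, i.e. -3·(s^2 + 6s + 18) = 0.
Factoring: (s^2 + 6s + 18) = 0.

s = -3 ± 3j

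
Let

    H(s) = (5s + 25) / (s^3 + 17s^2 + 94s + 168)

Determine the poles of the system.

s = -7, -6, -4

The poles are the roots of the denominator s^3 + 17s^2 + 94s + 168 = 0.
Trying s = -7: the polynomial evaluates to 0, so (s + 7) is a factor.
Dividing out leaves s^2 + 10s + 24 = 0.
Factoring the quadratic: (s + 6)(s + 4) = 0.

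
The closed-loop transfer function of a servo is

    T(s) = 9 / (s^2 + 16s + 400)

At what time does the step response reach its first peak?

Comparing s^2 + 16s + 400 to s^2 + 2ζωₙs + ωₙ²: ωₙ = 20 rad/s and ζ = 16/(2·20) = 0.4.
ζωₙ = 16/2 = 8, so ω_d = ωₙ√(1−ζ²) = √(ωₙ² − (ζωₙ)²) = √(400 − 8²) = √336 ≈ 18.33 rad/s.
t_p = π/ω_d = π/18.33 ≈ 0.1714 s.

t_p ≈ 0.1714 s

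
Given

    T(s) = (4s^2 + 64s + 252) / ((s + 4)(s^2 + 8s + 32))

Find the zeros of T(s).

s = -7, -9

Set the numerator to zero: 4s^2 + 64s + 252 = 0, i.e. 4·(s^2 + 16s + 63) = 0.
Factoring: (s + 7)(s + 9) = 0.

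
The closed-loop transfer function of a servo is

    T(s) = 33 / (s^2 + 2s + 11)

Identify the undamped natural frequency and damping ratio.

ωₙ ≈ 3.317 rad/s, ζ ≈ 0.3015

Compare the denominator to the standard form s^2 + 2ζωₙs + ωₙ².
ωₙ² = 11, so ωₙ = √11 ≈ 3.317 rad/s.
2ζωₙ = 2, so ζ = 2/(2·√11) ≈ 0.3015.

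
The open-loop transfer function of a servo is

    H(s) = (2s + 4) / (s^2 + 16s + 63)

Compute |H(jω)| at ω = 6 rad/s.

Substitute s = j6: numerator = 4 + j12, denominator = 27 + j96.
|H(j6)| = |4 + j12| / |27 + j96| = 12.649 / 99.725 ≈ 0.1268.

|H(j6)| ≈ 0.1268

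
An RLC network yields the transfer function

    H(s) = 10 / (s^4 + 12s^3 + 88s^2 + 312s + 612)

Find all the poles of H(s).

s = -3 ± 5j, -3 ± 3j

The poles are the roots of the denominator s^4 + 12s^3 + 88s^2 + 312s + 612 = 0.
No real roots exist; factor into two real quadratics: (s^2 + 6s + 34)(s^2 + 6s + 18) = 0.
Each quadratic gives a conjugate pair via the quadratic formula.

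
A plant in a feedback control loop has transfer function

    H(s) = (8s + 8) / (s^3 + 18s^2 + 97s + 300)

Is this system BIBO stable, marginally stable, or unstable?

The denominator s^3 + 18s^2 + 97s + 300 factors as (s + 12)(s^2 + 6s + 25), giving poles at s = -12, -3 + 4j, -3 - 4j.
Since all poles lie strictly in the left half-plane, the system is stable.

stable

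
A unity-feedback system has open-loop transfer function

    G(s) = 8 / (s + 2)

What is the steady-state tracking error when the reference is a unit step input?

e_ss = 0.2000

G(s) has no poles at the origin.
This is a Type 0 system. Kp = lim_{s→0} G(s) = 8/2 = 4.
e_ss = 1/(1 + Kp) = 1/(1 + 4) = 1/5 ≈ 0.2000.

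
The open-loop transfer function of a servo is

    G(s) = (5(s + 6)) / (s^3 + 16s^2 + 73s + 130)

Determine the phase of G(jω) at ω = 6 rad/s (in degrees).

∠G(j6) ≈ -108.5°

At s = j6: numerator = 30 + j30, denominator = -446 + j222.
∠G = ∠num − ∠den = 45° − (153.54°) = -108.5°.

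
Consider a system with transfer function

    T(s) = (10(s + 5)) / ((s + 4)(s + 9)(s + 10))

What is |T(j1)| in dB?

|T(j1)|_dB ≈ -17.3 dB

Substitute s = j1: numerator = 50 + j10, denominator = 337 + j165.
|T(j1)| = |50 + j10| / |337 + j165| = 50.990 / 375.23 ≈ 0.1359.
In decibels: 20·log₁₀(0.1359) ≈ -17.3 dB.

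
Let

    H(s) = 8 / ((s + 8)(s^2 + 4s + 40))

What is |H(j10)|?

Substitute s = j10: numerator = 8, denominator = -880 - j280.
|H(j10)| = |8| / |-880 - j280| = 8 / 923.47 ≈ 0.008663.

|H(j10)| ≈ 0.008663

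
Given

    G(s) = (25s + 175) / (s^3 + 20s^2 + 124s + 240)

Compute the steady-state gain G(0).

G(0) = 35/48 ≈ 0.7292

Set s = 0: G(0) = (175) / (240) = 35/48.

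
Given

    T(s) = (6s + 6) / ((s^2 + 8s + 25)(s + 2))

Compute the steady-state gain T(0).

Set s = 0: T(0) = (6) / (50) = 3/25.

T(0) = 3/25 ≈ 0.1200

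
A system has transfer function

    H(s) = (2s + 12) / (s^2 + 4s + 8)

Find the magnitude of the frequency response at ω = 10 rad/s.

Substitute s = j10: numerator = 12 + j20, denominator = -92 + j40.
|H(j10)| = |12 + j20| / |-92 + j40| = 23.324 / 100.32 ≈ 0.2325.

|H(j10)| ≈ 0.2325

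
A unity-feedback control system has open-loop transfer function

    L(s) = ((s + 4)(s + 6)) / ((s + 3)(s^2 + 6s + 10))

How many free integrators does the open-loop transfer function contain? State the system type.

Type 0

The denominator has no factor of s at the origin — no free integrator — so this is a Type 0 system.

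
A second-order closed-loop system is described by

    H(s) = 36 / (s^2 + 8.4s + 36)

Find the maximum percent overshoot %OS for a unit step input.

Comparing s^2 + 8.4s + 36 to s^2 + 2ζωₙs + ωₙ²: ωₙ = 6 rad/s and ζ = 8.4/(2·6) = 0.7.
%OS = 100·exp(−πζ/√(1−ζ²)) = 100·exp(−π·0.7/√(1−0.7²)) ≈ 4.60%.

%OS ≈ 4.60%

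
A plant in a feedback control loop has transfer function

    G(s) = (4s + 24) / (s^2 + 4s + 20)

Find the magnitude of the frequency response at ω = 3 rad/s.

|G(j3)| ≈ 1.648

Substitute s = j3: numerator = 24 + j12, denominator = 11 + j12.
|G(j3)| = |24 + j12| / |11 + j12| = 26.833 / 16.279 ≈ 1.648.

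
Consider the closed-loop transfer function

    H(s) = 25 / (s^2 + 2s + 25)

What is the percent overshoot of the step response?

Comparing s^2 + 2s + 25 to s^2 + 2ζωₙs + ωₙ²: ωₙ = 5 rad/s and ζ = 2/(2·5) = 0.2.
%OS = 100·exp(−πζ/√(1−ζ²)) = 100·exp(−π·0.2/√(1−0.2²)) ≈ 52.7%.

%OS ≈ 52.7%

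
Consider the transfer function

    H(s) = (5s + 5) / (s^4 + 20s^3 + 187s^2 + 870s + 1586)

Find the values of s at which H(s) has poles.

The poles are the roots of the denominator s^4 + 20s^3 + 187s^2 + 870s + 1586 = 0.
No real roots exist; factor into two real quadratics: (s^2 + 10s + 26)(s^2 + 10s + 61) = 0.
Each quadratic gives a conjugate pair via the quadratic formula.

s = -5 + j, -5 - j, -5 + 6j, -5 - 6j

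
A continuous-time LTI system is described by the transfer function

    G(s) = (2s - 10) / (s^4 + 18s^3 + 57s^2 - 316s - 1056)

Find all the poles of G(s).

s = -11, -8, 4, -3

The poles are the roots of the denominator s^4 + 18s^3 + 57s^2 - 316s - 1056 = 0.
Trying s = -11: the polynomial evaluates to 0, so (s + 11) is a factor.
Dividing out leaves s^3 + 7s^2 - 20s - 96 = 0.
This factors further as (s + 8)(s - 4)(s + 3) = 0.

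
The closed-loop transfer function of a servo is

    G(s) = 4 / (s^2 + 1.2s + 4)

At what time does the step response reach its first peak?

Comparing s^2 + 1.2s + 4 to s^2 + 2ζωₙs + ωₙ²: ωₙ = 2 rad/s and ζ = 1.2/(2·2) = 0.3.
ζωₙ = 1.2/2 = 0.6, so ω_d = ωₙ√(1−ζ²) = √(ωₙ² − (ζωₙ)²) = √(4 − 0.6²) = √3.64 ≈ 1.908 rad/s.
t_p = π/ω_d = π/1.908 ≈ 1.647 s.

t_p ≈ 1.647 s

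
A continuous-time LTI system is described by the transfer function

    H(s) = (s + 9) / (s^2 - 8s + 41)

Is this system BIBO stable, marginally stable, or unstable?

unstable

The poles can be read from the denominator factors: s = 4 + 5j, 4 - 5j.
Since the pole(s) at s = 4 + 5j, 4 - 5j lie in the right half-plane, the system is unstable.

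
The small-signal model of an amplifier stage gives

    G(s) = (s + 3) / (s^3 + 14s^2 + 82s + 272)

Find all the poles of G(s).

s = -3 ± 5j, -8

The poles are the roots of the denominator s^3 + 14s^2 + 82s + 272 = 0.
Trying s = -8: the polynomial evaluates to 0, so (s + 8) is a factor.
Dividing out leaves s^2 + 6s + 34 = 0.
The quadratic formula then gives s = -3 ± 5j.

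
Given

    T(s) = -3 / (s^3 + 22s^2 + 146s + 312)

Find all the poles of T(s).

The poles are the roots of the denominator s^3 + 22s^2 + 146s + 312 = 0.
Trying s = -12: the polynomial evaluates to 0, so (s + 12) is a factor.
Dividing out leaves s^2 + 10s + 26 = 0.
The quadratic formula then gives s = -5 ± 1j.

s = -5 + j, -5 - j, -12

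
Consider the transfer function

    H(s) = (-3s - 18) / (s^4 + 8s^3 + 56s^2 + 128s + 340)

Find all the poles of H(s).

The poles are the roots of the denominator s^4 + 8s^3 + 56s^2 + 128s + 340 = 0.
No real roots exist; factor into two real quadratics: (s^2 + 6s + 34)(s^2 + 2s + 10) = 0.
Each quadratic gives a conjugate pair via the quadratic formula.

s = -3 + 5j, -3 - 5j, -1 + 3j, -1 - 3j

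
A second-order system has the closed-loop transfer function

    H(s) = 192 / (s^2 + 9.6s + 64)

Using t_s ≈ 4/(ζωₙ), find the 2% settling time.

Comparing s^2 + 9.6s + 64 to s^2 + 2ζωₙs + ωₙ²: ωₙ = 8 rad/s and ζ = 9.6/(2·8) = 0.6.
ζωₙ = 9.6/2 = 4.8, so t_s ≈ 4/(ζωₙ) = 4/4.8 ≈ 0.8333 s.

t_s ≈ 0.8333 s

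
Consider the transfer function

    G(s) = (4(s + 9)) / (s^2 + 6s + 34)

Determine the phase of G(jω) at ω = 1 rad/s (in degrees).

∠G(j1) ≈ -3.965°

At s = j1: numerator = 36 + j4, denominator = 33 + j6.
∠G = ∠num − ∠den = 6.3402° − (10.305°) = -3.965°.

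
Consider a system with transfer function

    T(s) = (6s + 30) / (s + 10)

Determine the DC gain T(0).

T(0) = 3

Set s = 0: T(0) = (30) / (10) = 3.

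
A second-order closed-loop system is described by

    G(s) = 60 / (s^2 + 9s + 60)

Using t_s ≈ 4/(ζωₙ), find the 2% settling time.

t_s ≈ 0.8889 s

Comparing s^2 + 9s + 60 to s^2 + 2ζωₙs + ωₙ²: ωₙ = √60 ≈ 7.746 rad/s and ζ = 9/(2·√60) ≈ 0.5809.
ζωₙ = 9/2 = 4.5, so t_s ≈ 4/(ζωₙ) = 4/4.5 ≈ 0.8889 s.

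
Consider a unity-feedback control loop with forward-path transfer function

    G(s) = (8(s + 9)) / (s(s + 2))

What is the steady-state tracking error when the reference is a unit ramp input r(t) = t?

e_ss = 0.02778

G(s) has one pole at the origin.
This is a Type 1 system. Kv = lim_{s→0} s·G(s) = 72/2 = 36.
e_ss = 1/Kv = 1/(36) = 1/36 ≈ 0.02778.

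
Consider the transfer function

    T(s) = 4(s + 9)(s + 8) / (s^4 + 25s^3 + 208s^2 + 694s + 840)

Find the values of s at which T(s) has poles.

s = -3 ± j, -12, -7

The poles are the roots of the denominator s^4 + 25s^3 + 208s^2 + 694s + 840 = 0.
Trying s = -12: the polynomial evaluates to 0, so (s + 12) is a factor.
Dividing out leaves s^3 + 13s^2 + 52s + 70 = 0.
This factors further as (s^2 + 6s + 10)(s + 7) = 0.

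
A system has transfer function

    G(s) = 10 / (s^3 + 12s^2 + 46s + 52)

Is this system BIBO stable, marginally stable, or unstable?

stable

The denominator s^3 + 12s^2 + 46s + 52 factors as (s + 2)(s^2 + 10s + 26), giving poles at s = -2, -5 ± j.
Since all poles lie strictly in the left half-plane, the system is stable.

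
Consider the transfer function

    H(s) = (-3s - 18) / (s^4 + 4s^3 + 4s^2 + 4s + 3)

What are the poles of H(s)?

The poles are the roots of the denominator s^4 + 4s^3 + 4s^2 + 4s + 3 = 0.
Trying s = -1: the polynomial evaluates to 0, so (s + 1) is a factor.
Dividing out leaves s^3 + 3s^2 + s + 3 = 0.
This factors further as (s^2 + 1)(s + 3) = 0.

s = ±j, -1, -3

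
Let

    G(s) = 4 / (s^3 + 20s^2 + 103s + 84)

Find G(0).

G(0) = 1/21 ≈ 0.04762

Set s = 0: G(0) = (4) / (84) = 1/21.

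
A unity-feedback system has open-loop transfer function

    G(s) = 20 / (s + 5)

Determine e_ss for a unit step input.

G(s) has no poles at the origin.
This is a Type 0 system. Kp = lim_{s→0} G(s) = 20/5 = 4.
e_ss = 1/(1 + Kp) = 1/(1 + 4) = 1/5 ≈ 0.2000.

e_ss = 0.2000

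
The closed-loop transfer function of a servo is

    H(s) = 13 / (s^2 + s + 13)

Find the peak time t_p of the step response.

Comparing s^2 + s + 13 to s^2 + 2ζωₙs + ωₙ²: ωₙ = √13 ≈ 3.606 rad/s and ζ = 1/(2·√13) ≈ 0.1387.
ζωₙ = 1/2 = 0.5, so ω_d = ωₙ√(1−ζ²) = √(ωₙ² − (ζωₙ)²) = √(13 − 0.5²) = √12.75 ≈ 3.571 rad/s.
t_p = π/ω_d = π/3.571 ≈ 0.8798 s.

t_p ≈ 0.8798 s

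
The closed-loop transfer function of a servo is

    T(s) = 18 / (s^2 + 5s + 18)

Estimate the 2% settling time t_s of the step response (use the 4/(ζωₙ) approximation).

t_s ≈ 1.600 s

Comparing s^2 + 5s + 18 to s^2 + 2ζωₙs + ωₙ²: ωₙ = √18 ≈ 4.243 rad/s and ζ = 5/(2·√18) ≈ 0.5893.
ζωₙ = 5/2 = 2.5, so t_s ≈ 4/(ζωₙ) = 4/2.5 = 1.600 s.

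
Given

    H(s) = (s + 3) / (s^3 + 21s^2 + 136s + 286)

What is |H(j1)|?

Substitute s = j1: numerator = 3 + j1, denominator = 265 + j135.
|H(j1)| = |3 + j1| / |265 + j135| = 3.1623 / 297.41 ≈ 0.01063.

|H(j1)| ≈ 0.01063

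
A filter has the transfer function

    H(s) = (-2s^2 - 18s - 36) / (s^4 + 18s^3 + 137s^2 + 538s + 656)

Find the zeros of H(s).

Set the numerator to zero: -2s^2 - 18s - 36 = 0, i.e. -2·(s^2 + 9s + 18) = 0.
Factoring: (s + 3)(s + 6) = 0.

s = -3, -6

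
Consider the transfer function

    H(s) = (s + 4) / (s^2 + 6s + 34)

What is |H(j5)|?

Substitute s = j5: numerator = 4 + j5, denominator = 9 + j30.
|H(j5)| = |4 + j5| / |9 + j30| = 6.4031 / 31.321 ≈ 0.2044.

|H(j5)| ≈ 0.2044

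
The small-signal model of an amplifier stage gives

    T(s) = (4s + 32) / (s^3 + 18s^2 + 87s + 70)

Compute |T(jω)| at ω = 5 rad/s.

Substitute s = j5: numerator = 32 + j20, denominator = -380 + j310.
|T(j5)| = |32 + j20| / |-380 + j310| = 37.736 / 490.41 ≈ 0.07695.

|T(j5)| ≈ 0.07695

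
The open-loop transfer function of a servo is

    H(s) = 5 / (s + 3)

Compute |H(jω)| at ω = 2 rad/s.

Substitute s = j2: numerator = 5, denominator = 3 + j2.
|H(j2)| = |5| / |3 + j2| = 5 / 3.6056 ≈ 1.387.

|H(j2)| ≈ 1.387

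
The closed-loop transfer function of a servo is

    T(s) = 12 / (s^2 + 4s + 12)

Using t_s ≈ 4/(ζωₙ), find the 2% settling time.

Comparing s^2 + 4s + 12 to s^2 + 2ζωₙs + ωₙ²: ωₙ = √12 ≈ 3.464 rad/s and ζ = 4/(2·√12) ≈ 0.5774.
ζωₙ = 4/2 = 2, so t_s ≈ 4/(ζωₙ) = 4/2 = 2 s.

t_s ≈ 2 s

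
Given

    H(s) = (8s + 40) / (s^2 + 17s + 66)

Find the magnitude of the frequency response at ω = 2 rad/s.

|H(j2)| ≈ 0.6093

Substitute s = j2: numerator = 40 + j16, denominator = 62 + j34.
|H(j2)| = |40 + j16| / |62 + j34| = 43.081 / 70.711 ≈ 0.6093.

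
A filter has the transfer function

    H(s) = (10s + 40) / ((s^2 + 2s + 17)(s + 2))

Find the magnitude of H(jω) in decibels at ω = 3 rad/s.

Substitute s = j3: numerator = 40 + j30, denominator = -2 + j36.
|H(j3)| = |40 + j30| / |-2 + j36| = 50 / 36.056 ≈ 1.387.
In decibels: 20·log₁₀(1.387) ≈ 2.84 dB.

|H(j3)|_dB ≈ 2.84 dB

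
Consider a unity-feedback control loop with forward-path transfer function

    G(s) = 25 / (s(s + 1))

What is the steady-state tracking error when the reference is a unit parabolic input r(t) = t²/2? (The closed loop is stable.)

e_ss = ∞

G(s) has one pole at the origin.
This is a Type 1 system; Ka = lim_{s→0} s^2·G(s) = 0, so the steady-state error for a parabola input is infinite.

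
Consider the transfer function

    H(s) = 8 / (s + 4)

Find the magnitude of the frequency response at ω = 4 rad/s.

|H(j4)| ≈ 1.414

Substitute s = j4: numerator = 8, denominator = 4 + j4.
|H(j4)| = |8| / |4 + j4| = 8 / 5.6569 ≈ 1.414.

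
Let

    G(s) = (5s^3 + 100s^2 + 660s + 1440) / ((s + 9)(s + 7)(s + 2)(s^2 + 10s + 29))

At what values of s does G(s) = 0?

s = -6, -6, -8

Set the numerator to zero: 5s^3 + 100s^2 + 660s + 1440 = 0, i.e. 5·(s^3 + 20s^2 + 132s + 288) = 0.
Factoring: (s + 6)^2(s + 8) = 0.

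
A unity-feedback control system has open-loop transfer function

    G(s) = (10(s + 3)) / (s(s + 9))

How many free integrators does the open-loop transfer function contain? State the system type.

Type 1

The denominator has 1 factor of s at the origin (free integrator), so this is a Type 1 system.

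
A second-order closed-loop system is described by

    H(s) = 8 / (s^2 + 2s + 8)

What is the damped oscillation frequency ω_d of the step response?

ω_d ≈ 2.646 rad/s

Comparing s^2 + 2s + 8 to s^2 + 2ζωₙs + ωₙ²: ωₙ = √8 ≈ 2.828 rad/s and ζ = 2/(2·√8) ≈ 0.3536.
ζωₙ = 2/2 = 1, so ω_d = ωₙ√(1−ζ²) = √(ωₙ² − (ζωₙ)²) = √(8 − 1²) = √7 ≈ 2.646 rad/s.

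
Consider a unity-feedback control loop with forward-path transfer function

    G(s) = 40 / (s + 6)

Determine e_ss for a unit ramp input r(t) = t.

e_ss = ∞

G(s) has no poles at the origin.
This is a Type 0 system; Kv = lim_{s→0} s·G(s) = 0, so the steady-state error for a ramp input is infinite.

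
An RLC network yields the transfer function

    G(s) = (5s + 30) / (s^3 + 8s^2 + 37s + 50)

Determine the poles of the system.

The poles are the roots of the denominator s^3 + 8s^2 + 37s + 50 = 0.
Trying s = -2: the polynomial evaluates to 0, so (s + 2) is a factor.
Dividing out leaves s^2 + 6s + 25 = 0.
The quadratic formula then gives s = -3 ± 4j.

s = -3 ± 4j, -2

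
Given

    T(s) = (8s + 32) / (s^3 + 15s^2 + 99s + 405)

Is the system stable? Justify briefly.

stable

The denominator s^3 + 15s^2 + 99s + 405 factors as (s^2 + 6s + 45)(s + 9), giving poles at s = -3 ± 6j, -9.
Since all poles lie strictly in the left half-plane, the system is stable.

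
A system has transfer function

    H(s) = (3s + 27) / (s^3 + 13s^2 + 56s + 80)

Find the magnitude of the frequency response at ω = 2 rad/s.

|H(j2)| ≈ 0.2568

Substitute s = j2: numerator = 27 + j6, denominator = 28 + j104.
|H(j2)| = |27 + j6| / |28 + j104| = 27.659 / 107.70 ≈ 0.2568.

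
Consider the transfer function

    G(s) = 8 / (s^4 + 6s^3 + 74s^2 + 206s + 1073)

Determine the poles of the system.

s = -2 + 5j, -2 - 5j, -1 + 6j, -1 - 6j

The poles are the roots of the denominator s^4 + 6s^3 + 74s^2 + 206s + 1073 = 0.
No real roots exist; factor into two real quadratics: (s^2 + 4s + 29)(s^2 + 2s + 37) = 0.
Each quadratic gives a conjugate pair via the quadratic formula.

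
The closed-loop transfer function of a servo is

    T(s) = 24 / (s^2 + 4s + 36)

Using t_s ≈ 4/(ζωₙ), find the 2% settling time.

t_s ≈ 2 s

Comparing s^2 + 4s + 36 to s^2 + 2ζωₙs + ωₙ²: ωₙ = 6 rad/s and ζ = 4/(2·6) ≈ 0.3333.
ζωₙ = 4/2 = 2, so t_s ≈ 4/(ζωₙ) = 4/2 = 2 s.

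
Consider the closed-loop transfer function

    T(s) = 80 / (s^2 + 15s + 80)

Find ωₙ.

ωₙ ≈ 8.944 rad/s

Compare the denominator to the standard form s^2 + 2ζωₙs + ωₙ².
ωₙ² = 80, so ωₙ = √80 ≈ 8.944 rad/s.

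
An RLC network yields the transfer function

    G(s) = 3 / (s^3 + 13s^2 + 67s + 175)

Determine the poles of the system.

The poles are the roots of the denominator s^3 + 13s^2 + 67s + 175 = 0.
Trying s = -7: the polynomial evaluates to 0, so (s + 7) is a factor.
Dividing out leaves s^2 + 6s + 25 = 0.
The quadratic formula then gives s = -3 ± 4j.

s = -3 ± 4j, -7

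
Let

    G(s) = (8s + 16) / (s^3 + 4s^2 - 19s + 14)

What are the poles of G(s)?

The poles are the roots of the denominator s^3 + 4s^2 - 19s + 14 = 0.
Trying s = -7: the polynomial evaluates to 0, so (s + 7) is a factor.
Dividing out leaves s^2 - 3s + 2 = 0.
Factoring the quadratic: (s - 2)(s - 1) = 0.

s = -7, 2, 1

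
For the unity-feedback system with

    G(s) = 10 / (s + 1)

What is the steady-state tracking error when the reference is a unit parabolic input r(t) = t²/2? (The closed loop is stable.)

e_ss = ∞

G(s) has no poles at the origin.
This is a Type 0 system; Ka = lim_{s→0} s^2·G(s) = 0, so the steady-state error for a parabola input is infinite.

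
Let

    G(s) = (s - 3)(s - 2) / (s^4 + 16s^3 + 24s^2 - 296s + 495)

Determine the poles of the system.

s = 2 ± j, -9, -11

The poles are the roots of the denominator s^4 + 16s^3 + 24s^2 - 296s + 495 = 0.
Trying s = -9: the polynomial evaluates to 0, so (s + 9) is a factor.
Dividing out leaves s^3 + 7s^2 - 39s + 55 = 0.
This factors further as (s^2 - 4s + 5)(s + 11) = 0.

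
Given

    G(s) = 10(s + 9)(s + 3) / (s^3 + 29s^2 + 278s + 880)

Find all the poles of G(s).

The poles are the roots of the denominator s^3 + 29s^2 + 278s + 880 = 0.
Trying s = -10: the polynomial evaluates to 0, so (s + 10) is a factor.
Dividing out leaves s^2 + 19s + 88 = 0.
Factoring the quadratic: (s + 8)(s + 11) = 0.

s = -10, -8, -11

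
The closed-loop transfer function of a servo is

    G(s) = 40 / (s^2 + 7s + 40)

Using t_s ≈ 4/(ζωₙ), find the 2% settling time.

Comparing s^2 + 7s + 40 to s^2 + 2ζωₙs + ωₙ²: ωₙ = √40 ≈ 6.325 rad/s and ζ = 7/(2·√40) ≈ 0.5534.
ζωₙ = 7/2 = 3.5, so t_s ≈ 4/(ζωₙ) = 4/3.5 ≈ 1.143 s.

t_s ≈ 1.143 s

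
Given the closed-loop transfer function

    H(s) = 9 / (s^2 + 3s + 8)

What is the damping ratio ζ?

Compare the denominator to the standard form s^2 + 2ζωₙs + ωₙ².
ωₙ² = 8, so ωₙ = √8 ≈ 2.828 rad/s.
2ζωₙ = 3, so ζ = 3/(2·√8) ≈ 0.5303.
With ζ = 0.5303 the response is underdamped.

ζ ≈ 0.5303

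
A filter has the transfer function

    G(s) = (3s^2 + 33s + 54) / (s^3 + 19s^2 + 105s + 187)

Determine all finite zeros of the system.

s = -2, -9

Set the numerator to zero: 3s^2 + 33s + 54 = 0, i.e. 3·(s^2 + 11s + 18) = 0.
Factoring: (s + 2)(s + 9) = 0.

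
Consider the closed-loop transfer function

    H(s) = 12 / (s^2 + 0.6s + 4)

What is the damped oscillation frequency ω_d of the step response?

Comparing s^2 + 0.6s + 4 to s^2 + 2ζωₙs + ωₙ²: ωₙ = 2 rad/s and ζ = 0.6/(2·2) = 0.15.
ζωₙ = 0.6/2 = 0.3, so ω_d = ωₙ√(1−ζ²) = √(ωₙ² − (ζωₙ)²) = √(4 − 0.3²) = √3.91 ≈ 1.977 rad/s.

ω_d ≈ 1.977 rad/s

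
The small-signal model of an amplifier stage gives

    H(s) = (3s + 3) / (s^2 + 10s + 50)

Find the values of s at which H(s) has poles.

s = -5 + 5j, -5 - 5j

The poles are the roots of the denominator s^2 + 10s + 50 = 0.
Using the quadratic formula: s = (-10 ± √(-100))/2 = -5 ± 5j.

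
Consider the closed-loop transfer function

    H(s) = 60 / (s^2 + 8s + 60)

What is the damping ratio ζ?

ζ ≈ 0.5164

Compare the denominator to the standard form s^2 + 2ζωₙs + ωₙ².
ωₙ² = 60, so ωₙ = √60 ≈ 7.746 rad/s.
2ζωₙ = 8, so ζ = 8/(2·√60) ≈ 0.5164.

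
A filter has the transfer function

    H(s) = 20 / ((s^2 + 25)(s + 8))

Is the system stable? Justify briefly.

The poles can be read from the denominator factors: s = ±5j, -8.
Since the simple pole(s) at s = 5j, -5j lie on the jω-axis with none in the right half-plane, the system is marginally stable.

marginally stable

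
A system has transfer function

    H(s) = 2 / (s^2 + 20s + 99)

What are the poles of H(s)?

The poles are the roots of the denominator s^2 + 20s + 99 = 0.
Factoring: (s + 11)(s + 9) = 0, so s = -11 and s = -9.

s = -11, -9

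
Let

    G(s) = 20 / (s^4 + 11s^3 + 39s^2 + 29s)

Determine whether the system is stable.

The denominator s^4 + 11s^3 + 39s^2 + 29s factors as s(s^2 + 10s + 29)(s + 1), giving poles at s = 0, -5 + 2j, -5 - 2j, -1.
Since the simple pole(s) at s = 0 lie on the jω-axis with none in the right half-plane, the system is marginally stable.

marginally stable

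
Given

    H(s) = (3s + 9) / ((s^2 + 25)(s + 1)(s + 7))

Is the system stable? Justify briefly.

marginally stable

The poles can be read from the denominator factors: s = 5j, -5j, -1, -7.
Since the simple pole(s) at s = ±5j lie on the jω-axis with none in the right half-plane, the system is marginally stable.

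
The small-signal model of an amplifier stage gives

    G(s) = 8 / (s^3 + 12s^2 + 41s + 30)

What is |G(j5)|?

Substitute s = j5: numerator = 8, denominator = -270 + j80.
|G(j5)| = |8| / |-270 + j80| = 8 / 281.60 ≈ 0.02841.

|G(j5)| ≈ 0.02841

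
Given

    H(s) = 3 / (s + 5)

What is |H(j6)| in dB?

Substitute s = j6: numerator = 3, denominator = 5 + j6.
|H(j6)| = |3| / |5 + j6| = 3 / 7.8102 ≈ 0.3841.
In decibels: 20·log₁₀(0.3841) ≈ -8.31 dB.

|H(j6)|_dB ≈ -8.31 dB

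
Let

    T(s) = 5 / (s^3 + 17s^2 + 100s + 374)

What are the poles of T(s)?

s = -3 ± 5j, -11

The poles are the roots of the denominator s^3 + 17s^2 + 100s + 374 = 0.
Trying s = -11: the polynomial evaluates to 0, so (s + 11) is a factor.
Dividing out leaves s^2 + 6s + 34 = 0.
The quadratic formula then gives s = -3 ± 5j.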